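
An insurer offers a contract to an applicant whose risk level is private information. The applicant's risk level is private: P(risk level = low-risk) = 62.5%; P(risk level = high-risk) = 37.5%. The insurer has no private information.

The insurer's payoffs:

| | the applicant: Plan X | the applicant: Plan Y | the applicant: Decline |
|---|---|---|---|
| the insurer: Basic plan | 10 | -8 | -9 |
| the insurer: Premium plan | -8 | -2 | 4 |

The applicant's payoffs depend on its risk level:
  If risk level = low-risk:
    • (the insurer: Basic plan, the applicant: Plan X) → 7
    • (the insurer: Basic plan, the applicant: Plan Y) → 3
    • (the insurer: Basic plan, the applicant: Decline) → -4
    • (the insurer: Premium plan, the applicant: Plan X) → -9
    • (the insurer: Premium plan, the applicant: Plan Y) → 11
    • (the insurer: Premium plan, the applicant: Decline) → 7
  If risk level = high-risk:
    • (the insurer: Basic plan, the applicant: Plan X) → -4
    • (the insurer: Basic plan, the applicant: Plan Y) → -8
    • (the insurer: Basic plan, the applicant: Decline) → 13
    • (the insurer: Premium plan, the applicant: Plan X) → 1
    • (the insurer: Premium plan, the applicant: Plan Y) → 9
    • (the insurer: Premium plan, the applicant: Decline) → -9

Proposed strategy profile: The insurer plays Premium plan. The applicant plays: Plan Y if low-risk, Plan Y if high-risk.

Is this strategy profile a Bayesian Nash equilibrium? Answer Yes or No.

Yes

The insurer plays Premium plan: E[Premium plan] = 0.625·(-2) + 0.375·(-2) = -2; E[Basic plan] = -8. Best-responding. ✓
The applicant (risk level low-risk), facing Premium plan: Plan X gives -9, Plan Y gives 11, Decline gives 7. Proposed Plan Y is best. ✓
The applicant (risk level high-risk), facing Premium plan: Plan X gives 1, Plan Y gives 9, Decline gives -9. Proposed Plan Y is best. ✓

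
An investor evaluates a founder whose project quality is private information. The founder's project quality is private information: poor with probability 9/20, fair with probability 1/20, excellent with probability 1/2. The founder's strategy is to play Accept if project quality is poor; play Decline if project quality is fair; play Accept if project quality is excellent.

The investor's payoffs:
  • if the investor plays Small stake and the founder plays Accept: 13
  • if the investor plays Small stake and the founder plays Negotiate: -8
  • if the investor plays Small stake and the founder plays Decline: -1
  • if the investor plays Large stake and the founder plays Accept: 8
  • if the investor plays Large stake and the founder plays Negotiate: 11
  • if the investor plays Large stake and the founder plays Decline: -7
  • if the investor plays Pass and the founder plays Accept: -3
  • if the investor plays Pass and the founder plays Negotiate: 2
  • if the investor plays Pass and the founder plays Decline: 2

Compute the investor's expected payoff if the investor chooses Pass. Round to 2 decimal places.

-2.75

Take the expectation over the founder's project quality, weighting each type's action by its prior probability.
E[Pass] = 9/20·(-3) + 1/20·2 + 1/2·(-3) = (-27/20) + 1/10 + (-3/2) = -11/4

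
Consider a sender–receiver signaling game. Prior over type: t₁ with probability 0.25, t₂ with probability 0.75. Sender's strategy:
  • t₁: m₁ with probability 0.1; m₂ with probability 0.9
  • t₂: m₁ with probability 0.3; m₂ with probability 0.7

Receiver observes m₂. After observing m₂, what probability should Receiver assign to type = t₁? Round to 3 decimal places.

P(m₂) = 0.25·0.9 + 0.75·0.7 = 0.75
P(t₁ | m₂) = (0.25·0.9) / 0.75 = 0.225 / 0.75 = 0.3

0.300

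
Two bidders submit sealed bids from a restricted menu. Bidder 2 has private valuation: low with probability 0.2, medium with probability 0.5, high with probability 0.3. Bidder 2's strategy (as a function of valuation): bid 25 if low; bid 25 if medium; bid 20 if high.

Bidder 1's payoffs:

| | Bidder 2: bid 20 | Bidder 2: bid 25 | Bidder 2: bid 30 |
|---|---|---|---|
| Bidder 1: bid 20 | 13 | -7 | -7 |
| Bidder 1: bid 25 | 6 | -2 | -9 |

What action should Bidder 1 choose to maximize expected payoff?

bid 25

E[bid 20] = 0.2·(-7) + 0.5·(-7) + 0.3·(13) = -1
E[bid 25] = 0.2·(-2) + 0.5·(-2) + 0.3·(6) = 0.4
Best response: bid 25 (0.4 is the largest).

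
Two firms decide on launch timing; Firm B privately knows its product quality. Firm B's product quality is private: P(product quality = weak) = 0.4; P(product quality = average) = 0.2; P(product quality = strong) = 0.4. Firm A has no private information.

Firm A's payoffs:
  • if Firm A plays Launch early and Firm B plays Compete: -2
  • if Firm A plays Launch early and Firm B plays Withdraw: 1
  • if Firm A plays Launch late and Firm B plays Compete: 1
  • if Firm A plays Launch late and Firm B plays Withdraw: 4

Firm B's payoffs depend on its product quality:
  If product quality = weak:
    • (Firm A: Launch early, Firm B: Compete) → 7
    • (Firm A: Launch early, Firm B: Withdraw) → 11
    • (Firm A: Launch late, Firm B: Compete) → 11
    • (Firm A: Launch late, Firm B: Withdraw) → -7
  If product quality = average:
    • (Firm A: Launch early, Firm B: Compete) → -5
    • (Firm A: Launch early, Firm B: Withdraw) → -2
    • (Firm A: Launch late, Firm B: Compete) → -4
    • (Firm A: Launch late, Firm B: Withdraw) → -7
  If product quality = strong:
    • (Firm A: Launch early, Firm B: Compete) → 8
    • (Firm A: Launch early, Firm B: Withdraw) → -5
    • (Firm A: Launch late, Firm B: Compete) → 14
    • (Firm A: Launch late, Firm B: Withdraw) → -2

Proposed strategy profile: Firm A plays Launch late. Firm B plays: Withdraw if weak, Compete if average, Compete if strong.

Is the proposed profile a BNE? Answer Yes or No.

Firm A plays Launch late: E[Launch late] = 0.4·(4) + 0.2·(1) + 0.4·(1) = 2.2; E[Launch early] = -0.8. Best-responding. ✓
Firm B (product quality weak), facing Launch late: Compete gives 11, Withdraw gives -7. Proposed Withdraw is not best — profitable deviation exists. ✗
Firm B (product quality average), facing Launch late: Compete gives -4, Withdraw gives -7. Proposed Compete is best. ✓
Firm B (product quality strong), facing Launch late: Compete gives 14, Withdraw gives -2. Proposed Compete is best. ✓

No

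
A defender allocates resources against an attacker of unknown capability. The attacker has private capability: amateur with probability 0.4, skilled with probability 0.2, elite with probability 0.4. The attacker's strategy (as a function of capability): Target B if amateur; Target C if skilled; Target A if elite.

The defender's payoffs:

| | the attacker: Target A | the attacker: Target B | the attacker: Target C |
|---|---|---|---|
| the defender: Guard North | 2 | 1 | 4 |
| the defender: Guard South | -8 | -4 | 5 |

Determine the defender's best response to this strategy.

E[Guard North] = 0.4·(1) + 0.2·(4) + 0.4·(2) = 2
E[Guard South] = 0.4·(-4) + 0.2·(5) + 0.4·(-8) = -3.8
Best response: Guard North (2 is the largest).

Guard North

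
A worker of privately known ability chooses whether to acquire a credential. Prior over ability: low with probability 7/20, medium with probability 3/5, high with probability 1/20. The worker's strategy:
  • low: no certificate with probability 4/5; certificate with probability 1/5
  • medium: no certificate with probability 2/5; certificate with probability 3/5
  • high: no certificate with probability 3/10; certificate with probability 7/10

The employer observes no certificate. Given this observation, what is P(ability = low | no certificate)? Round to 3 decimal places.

0.523

P(no certificate) = (7/20)·(4/5) + (3/5)·(2/5) + (1/20)·(3/10) = 107/200
P(low | no certificate) = ((7/20)·(4/5)) / (107/200) = (7/25) / (107/200) = 56/107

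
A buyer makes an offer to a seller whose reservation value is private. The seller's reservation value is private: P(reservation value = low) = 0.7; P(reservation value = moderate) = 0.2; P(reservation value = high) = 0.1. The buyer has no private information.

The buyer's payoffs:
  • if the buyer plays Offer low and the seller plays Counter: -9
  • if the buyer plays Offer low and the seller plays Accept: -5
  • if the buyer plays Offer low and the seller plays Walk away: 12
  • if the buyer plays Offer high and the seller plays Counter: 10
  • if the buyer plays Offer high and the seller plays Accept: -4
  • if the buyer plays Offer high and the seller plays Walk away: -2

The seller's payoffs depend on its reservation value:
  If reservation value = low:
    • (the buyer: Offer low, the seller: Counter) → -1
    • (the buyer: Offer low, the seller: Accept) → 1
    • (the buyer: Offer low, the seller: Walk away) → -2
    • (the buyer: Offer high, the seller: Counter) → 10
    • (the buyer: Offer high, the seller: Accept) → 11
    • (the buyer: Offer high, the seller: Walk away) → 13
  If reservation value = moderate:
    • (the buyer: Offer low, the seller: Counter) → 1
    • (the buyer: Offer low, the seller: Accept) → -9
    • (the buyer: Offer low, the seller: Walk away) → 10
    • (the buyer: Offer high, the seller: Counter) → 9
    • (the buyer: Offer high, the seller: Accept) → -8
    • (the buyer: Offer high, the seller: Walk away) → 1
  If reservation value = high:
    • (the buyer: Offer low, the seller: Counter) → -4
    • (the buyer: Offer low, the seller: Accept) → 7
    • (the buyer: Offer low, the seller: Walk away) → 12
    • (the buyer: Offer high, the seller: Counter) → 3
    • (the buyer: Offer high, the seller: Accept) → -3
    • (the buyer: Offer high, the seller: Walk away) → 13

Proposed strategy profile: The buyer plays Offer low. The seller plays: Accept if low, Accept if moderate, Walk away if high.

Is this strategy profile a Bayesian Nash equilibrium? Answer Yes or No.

No

The buyer plays Offer low: E[Offer low] = 0.7·(-5) + 0.2·(-5) + 0.1·(12) = -3.3; E[Offer high] = -3.8. Best-responding. ✓
The seller (reservation value low), facing Offer low: Counter gives -1, Accept gives 1, Walk away gives -2. Proposed Accept is best. ✓
The seller (reservation value moderate), facing Offer low: Counter gives 1, Accept gives -9, Walk away gives 10. Proposed Accept is not best — profitable deviation exists. ✗
The seller (reservation value high), facing Offer low: Counter gives -4, Accept gives 7, Walk away gives 12. Proposed Walk away is best. ✓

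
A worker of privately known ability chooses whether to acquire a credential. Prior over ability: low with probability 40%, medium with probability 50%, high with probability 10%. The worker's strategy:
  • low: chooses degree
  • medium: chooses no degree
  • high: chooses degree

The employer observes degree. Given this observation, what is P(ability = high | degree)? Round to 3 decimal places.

0.200

P(degree) = 0.4·1 + 0.5·0 + 0.1·1 = 0.5
P(high | degree) = (0.1·1) / 0.5 = 0.1 / 0.5 = 0.2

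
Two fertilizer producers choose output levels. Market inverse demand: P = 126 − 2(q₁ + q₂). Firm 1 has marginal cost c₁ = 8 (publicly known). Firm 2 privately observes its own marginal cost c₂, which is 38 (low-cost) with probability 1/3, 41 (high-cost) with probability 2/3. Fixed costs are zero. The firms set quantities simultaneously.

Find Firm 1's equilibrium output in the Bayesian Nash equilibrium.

Type-c best response for Firm 2: q₂(c) = (126 − c)/4 − q₁/2.
Firm 1 maximizes expected profit; its first-order condition is 126 − 4q₁ − 2E[q₂] − 8 = 0.
Substituting E[q₂] and solving: E[c₂] = 40, so q₁ = (126 − 2·8 + 40)/6 = 25.

25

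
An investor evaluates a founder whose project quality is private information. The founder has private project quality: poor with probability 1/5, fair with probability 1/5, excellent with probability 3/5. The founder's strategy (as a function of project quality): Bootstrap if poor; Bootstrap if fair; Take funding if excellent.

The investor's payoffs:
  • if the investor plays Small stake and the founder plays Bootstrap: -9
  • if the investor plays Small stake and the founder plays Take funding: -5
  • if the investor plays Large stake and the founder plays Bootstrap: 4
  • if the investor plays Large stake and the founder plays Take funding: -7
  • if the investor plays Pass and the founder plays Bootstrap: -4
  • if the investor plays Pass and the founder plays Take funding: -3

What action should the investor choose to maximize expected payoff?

Large stake

E[Small stake] = 1/5·(-9) + 1/5·(-9) + 3/5·(-5) = -33/5
E[Large stake] = 1/5·(4) + 1/5·(4) + 3/5·(-7) = -13/5
E[Pass] = 1/5·(-4) + 1/5·(-4) + 3/5·(-3) = -17/5
Best response: Large stake (-13/5 is the largest).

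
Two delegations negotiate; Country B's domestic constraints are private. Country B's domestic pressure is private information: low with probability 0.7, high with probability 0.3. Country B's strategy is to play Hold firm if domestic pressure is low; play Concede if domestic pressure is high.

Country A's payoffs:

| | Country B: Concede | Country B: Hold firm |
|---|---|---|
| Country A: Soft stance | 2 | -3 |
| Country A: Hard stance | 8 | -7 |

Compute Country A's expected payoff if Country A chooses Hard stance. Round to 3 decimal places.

-2.500

E[Hard stance] = 0.7·(-7) + 0.3·8 = (-4.9) + 2.4 = -2.5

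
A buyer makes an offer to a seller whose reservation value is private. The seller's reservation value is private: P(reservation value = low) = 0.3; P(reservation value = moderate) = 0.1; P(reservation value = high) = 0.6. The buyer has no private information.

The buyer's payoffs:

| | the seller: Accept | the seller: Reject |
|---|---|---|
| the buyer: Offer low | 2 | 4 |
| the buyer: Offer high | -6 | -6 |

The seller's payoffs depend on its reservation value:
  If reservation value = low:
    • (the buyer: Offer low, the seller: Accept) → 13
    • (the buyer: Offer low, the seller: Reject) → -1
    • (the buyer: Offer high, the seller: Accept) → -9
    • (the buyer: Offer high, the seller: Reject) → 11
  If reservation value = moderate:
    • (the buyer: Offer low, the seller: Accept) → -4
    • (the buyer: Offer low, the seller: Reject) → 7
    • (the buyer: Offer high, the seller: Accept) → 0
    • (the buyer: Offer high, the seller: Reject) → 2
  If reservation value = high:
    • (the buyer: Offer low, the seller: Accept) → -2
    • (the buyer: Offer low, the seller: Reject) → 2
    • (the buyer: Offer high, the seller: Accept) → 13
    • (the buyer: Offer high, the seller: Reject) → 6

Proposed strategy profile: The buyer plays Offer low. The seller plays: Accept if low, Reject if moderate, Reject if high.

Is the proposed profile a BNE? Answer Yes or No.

Yes

The buyer plays Offer low: E[Offer low] = 0.3·(2) + 0.1·(4) + 0.6·(4) = 3.4; E[Offer high] = -6. Best-responding. ✓
The seller (reservation value low), facing Offer low: Accept gives 13, Reject gives -1. Proposed Accept is best. ✓
The seller (reservation value moderate), facing Offer low: Accept gives -4, Reject gives 7. Proposed Reject is best. ✓
The seller (reservation value high), facing Offer low: Accept gives -2, Reject gives 2. Proposed Reject is best. ✓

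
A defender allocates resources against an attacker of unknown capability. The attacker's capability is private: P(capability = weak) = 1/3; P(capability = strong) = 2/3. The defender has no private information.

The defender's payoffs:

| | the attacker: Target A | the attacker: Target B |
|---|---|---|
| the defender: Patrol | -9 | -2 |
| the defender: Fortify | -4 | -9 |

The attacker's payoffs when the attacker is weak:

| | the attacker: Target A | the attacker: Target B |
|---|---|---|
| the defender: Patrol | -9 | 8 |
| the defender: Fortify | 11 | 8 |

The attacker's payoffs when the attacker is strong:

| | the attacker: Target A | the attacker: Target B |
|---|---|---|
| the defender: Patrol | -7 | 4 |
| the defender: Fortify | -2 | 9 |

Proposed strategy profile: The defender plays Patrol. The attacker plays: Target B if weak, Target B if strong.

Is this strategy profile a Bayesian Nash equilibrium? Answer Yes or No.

The defender plays Patrol: E[Patrol] = 1/3·(-2) + 2/3·(-2) = -2; E[Fortify] = -9. Best-responding. ✓
The attacker (capability weak), facing Patrol: Target A gives -9, Target B gives 8. Proposed Target B is best. ✓
The attacker (capability strong), facing Patrol: Target A gives -7, Target B gives 4. Proposed Target B is best. ✓

Yes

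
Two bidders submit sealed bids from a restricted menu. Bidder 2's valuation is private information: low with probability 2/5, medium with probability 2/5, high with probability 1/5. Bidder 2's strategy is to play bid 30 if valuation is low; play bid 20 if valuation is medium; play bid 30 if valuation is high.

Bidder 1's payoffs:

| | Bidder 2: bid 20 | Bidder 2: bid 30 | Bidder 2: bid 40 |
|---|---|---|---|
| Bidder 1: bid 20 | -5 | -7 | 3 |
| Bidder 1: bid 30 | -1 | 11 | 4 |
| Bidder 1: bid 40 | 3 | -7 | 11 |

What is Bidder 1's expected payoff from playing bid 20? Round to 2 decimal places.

-6.20

Take the expectation over Bidder 2's valuation, weighting each type's action by its prior probability.
E[bid 20] = 2/5·(-7) + 2/5·(-5) + 1/5·(-7) = (-14/5) + (-2) + (-7/5) = -31/5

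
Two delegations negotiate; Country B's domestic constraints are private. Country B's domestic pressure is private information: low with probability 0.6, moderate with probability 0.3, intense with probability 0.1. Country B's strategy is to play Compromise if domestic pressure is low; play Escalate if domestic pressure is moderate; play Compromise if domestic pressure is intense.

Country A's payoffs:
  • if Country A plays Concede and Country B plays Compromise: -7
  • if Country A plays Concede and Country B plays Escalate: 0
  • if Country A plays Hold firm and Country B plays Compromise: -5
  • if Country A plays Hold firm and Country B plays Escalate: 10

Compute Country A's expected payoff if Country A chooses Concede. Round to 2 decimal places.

Take the expectation over Country B's domestic pressure, weighting each type's action by its prior probability.
E[Concede] = 0.6·(-7) + 0.3·0 + 0.1·(-7) = (-4.2) + 0 + (-0.7) = -4.9

-4.90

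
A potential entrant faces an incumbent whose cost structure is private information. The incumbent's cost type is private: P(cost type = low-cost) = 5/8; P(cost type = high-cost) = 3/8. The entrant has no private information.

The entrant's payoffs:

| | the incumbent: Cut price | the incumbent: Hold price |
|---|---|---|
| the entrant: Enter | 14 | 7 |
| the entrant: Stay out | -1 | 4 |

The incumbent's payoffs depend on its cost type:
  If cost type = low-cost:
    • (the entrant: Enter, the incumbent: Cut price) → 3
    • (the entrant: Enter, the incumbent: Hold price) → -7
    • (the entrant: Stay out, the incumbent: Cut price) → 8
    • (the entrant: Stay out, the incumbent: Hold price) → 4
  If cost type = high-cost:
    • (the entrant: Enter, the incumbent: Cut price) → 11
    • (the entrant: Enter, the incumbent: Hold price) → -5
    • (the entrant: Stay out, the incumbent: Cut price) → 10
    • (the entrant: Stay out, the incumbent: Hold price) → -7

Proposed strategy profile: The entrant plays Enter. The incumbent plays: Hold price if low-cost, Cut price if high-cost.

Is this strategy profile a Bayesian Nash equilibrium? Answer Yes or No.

No

The entrant plays Enter: E[Enter] = 5/8·(7) + 3/8·(14) = 77/8; E[Stay out] = 17/8. Best-responding. ✓
The incumbent (cost type low-cost), facing Enter: Cut price gives 3, Hold price gives -7. Proposed Hold price is not best — profitable deviation exists. ✗
The incumbent (cost type high-cost), facing Enter: Cut price gives 11, Hold price gives -5. Proposed Cut price is best. ✓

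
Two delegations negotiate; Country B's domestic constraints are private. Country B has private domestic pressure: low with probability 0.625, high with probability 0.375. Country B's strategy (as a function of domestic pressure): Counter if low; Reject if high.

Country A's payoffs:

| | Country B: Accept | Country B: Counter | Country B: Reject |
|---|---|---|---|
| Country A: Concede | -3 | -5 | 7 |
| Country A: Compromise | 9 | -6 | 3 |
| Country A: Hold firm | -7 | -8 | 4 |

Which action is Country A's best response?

Concede

E[Concede] = 0.625·(-5) + 0.375·(7) = -0.5
E[Compromise] = 0.625·(-6) + 0.375·(3) = -2.625
E[Hold firm] = 0.625·(-8) + 0.375·(4) = -3.5
Best response: Concede (-0.5 is the largest).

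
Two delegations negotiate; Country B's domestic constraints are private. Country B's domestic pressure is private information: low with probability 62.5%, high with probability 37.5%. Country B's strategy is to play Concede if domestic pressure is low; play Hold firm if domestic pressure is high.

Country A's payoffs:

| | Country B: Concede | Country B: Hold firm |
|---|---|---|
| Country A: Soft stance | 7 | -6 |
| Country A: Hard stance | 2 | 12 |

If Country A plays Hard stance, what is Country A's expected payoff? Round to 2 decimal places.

5.75

Take the expectation over Country B's domestic pressure, weighting each type's action by its prior probability.
E[Hard stance] = 0.625·2 + 0.375·12 = 1.25 + 4.5 = 5.75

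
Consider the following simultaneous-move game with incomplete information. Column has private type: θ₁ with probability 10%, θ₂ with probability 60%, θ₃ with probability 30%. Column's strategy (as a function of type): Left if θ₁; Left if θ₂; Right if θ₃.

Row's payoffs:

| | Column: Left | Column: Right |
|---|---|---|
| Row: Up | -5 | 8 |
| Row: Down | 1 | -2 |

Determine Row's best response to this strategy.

E[Up] = 0.1·(-5) + 0.6·(-5) + 0.3·(8) = -1.1
E[Down] = 0.1·(1) + 0.6·(1) + 0.3·(-2) = 0.1
Best response: Down (0.1 is the largest).

Down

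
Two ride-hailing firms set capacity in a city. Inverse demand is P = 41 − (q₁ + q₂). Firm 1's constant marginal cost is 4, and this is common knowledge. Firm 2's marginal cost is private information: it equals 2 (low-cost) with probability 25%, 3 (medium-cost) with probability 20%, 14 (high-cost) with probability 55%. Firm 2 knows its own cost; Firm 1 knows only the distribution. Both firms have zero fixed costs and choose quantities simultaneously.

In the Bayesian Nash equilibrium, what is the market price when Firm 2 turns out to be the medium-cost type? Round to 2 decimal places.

Firm 2 with cost c maximizes (41 − (q₁+q₂) − c)·q₂, giving q₂(c) = (41 − c − q₁)/2.
E[c₂] = 0.25·2 + 0.2·3 + 0.55·14 = 8.8
Firm 1's FOC against E[q₂] yields q₁ = (41 − 2·4 + E[c₂])/3 = (41 − 8 + 8.8)/3 = 13.9333.
q₂(medium-cost) = 12.0333, so P = 41 − (13.9333 + 12.0333) = 15.0333.

15.03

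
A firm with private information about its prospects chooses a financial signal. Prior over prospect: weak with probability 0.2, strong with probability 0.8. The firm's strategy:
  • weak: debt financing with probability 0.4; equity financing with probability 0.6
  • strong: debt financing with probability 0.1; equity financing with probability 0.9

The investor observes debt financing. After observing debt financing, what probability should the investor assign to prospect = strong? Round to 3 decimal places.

P(debt financing) = 0.2·0.4 + 0.8·0.1 = 0.16
P(strong | debt financing) = (0.8·0.1) / 0.16 = 0.08 / 0.16 = 0.5

0.500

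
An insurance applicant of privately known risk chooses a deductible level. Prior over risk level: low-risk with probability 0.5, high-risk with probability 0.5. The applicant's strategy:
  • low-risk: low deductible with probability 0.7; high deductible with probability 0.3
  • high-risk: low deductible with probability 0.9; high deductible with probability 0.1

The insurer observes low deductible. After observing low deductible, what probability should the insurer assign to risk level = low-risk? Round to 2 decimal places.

0.44

Apply Bayes' rule using the sender's strategy as the likelihood.
P(low deductible) = 0.5·0.7 + 0.5·0.9 = 0.8
P(low-risk | low deductible) = (0.5·0.7) / 0.8 = 0.35 / 0.8 = 0.4375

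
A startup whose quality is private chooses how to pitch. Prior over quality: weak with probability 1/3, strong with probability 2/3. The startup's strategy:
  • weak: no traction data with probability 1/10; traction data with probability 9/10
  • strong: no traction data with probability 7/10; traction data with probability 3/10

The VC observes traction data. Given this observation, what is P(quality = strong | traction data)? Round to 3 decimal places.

P(traction data) = (1/3)·(9/10) + (2/3)·(3/10) = 1/2
P(strong | traction data) = ((2/3)·(3/10)) / (1/2) = (1/5) / (1/2) = 2/5

0.400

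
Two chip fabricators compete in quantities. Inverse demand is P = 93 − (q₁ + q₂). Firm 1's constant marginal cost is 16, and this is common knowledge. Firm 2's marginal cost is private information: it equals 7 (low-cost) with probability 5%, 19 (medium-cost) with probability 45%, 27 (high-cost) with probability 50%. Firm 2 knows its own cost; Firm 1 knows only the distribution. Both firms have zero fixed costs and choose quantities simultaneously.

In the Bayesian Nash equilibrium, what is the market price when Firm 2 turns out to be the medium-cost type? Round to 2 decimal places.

Type-c best response for Firm 2: q₂(c) = (93 − c)/2 − q₁/2.
Firm 1 maximizes expected profit; its first-order condition is 93 − 2q₁ − E[q₂] − 16 = 0.
Substituting E[q₂] and solving: E[c₂] = 22.4, so q₁ = (93 − 2·16 + 22.4)/3 = 27.8.
q₂(medium-cost) = 23.1, so P = 93 − (27.8 + 23.1) = 42.1.

42.10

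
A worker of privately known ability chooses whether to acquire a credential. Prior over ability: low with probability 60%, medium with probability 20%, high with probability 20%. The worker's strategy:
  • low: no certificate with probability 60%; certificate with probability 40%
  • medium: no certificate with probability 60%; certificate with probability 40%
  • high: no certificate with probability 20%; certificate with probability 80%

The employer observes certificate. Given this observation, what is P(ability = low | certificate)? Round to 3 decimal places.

P(certificate) = 0.6·0.4 + 0.2·0.4 + 0.2·0.8 = 0.48
P(low | certificate) = (0.6·0.4) / 0.48 = 0.24 / 0.48 = 0.5

0.500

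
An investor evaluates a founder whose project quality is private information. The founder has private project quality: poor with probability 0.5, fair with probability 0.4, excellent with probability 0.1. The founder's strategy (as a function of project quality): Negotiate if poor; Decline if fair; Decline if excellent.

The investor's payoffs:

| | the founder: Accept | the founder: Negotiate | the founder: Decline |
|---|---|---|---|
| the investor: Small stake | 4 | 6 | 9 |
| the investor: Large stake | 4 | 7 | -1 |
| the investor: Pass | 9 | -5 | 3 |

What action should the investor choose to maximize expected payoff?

Compute the investor's expected payoff for each action, taking the expectation over the founder's type.
E[Small stake] = 0.5·(6) + 0.4·(9) + 0.1·(9) = 7.5
E[Large stake] = 0.5·(7) + 0.4·(-1) + 0.1·(-1) = 3
E[Pass] = 0.5·(-5) + 0.4·(3) + 0.1·(3) = -1
Best response: Small stake (7.5 is the largest).

Small stake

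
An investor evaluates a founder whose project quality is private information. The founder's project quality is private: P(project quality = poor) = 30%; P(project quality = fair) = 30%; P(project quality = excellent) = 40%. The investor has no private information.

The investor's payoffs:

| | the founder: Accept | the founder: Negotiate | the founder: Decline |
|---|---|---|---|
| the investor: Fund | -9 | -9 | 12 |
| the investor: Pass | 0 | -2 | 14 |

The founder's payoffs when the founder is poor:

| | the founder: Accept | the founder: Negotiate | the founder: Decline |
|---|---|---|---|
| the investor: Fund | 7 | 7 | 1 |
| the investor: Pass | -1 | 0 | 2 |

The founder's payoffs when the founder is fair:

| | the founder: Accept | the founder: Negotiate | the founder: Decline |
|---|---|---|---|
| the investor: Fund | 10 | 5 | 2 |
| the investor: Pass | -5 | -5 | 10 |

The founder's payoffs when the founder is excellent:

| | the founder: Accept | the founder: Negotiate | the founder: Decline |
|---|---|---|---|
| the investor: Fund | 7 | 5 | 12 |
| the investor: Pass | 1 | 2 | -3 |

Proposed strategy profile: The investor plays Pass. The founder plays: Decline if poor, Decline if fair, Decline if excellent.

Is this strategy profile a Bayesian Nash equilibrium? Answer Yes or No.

The investor plays Pass: E[Pass] = 0.3·(14) + 0.3·(14) + 0.4·(14) = 14; E[Fund] = 12. Best-responding. ✓
The founder (project quality poor), facing Pass: Accept gives -1, Negotiate gives 0, Decline gives 2. Proposed Decline is best. ✓
The founder (project quality fair), facing Pass: Accept gives -5, Negotiate gives -5, Decline gives 10. Proposed Decline is best. ✓
The founder (project quality excellent), facing Pass: Accept gives 1, Negotiate gives 2, Decline gives -3. Proposed Decline is not best — profitable deviation exists. ✗

No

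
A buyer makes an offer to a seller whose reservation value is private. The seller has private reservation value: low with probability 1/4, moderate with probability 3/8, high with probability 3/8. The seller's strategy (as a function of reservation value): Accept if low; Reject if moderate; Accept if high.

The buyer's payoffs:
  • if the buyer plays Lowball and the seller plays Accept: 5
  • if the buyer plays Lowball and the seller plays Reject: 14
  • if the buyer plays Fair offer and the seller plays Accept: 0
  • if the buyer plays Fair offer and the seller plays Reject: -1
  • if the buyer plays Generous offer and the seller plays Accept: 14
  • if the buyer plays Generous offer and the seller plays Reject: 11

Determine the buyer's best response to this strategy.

Generous offer

Compute the buyer's expected payoff for each action, taking the expectation over the seller's type.
E[Lowball] = 1/4·(5) + 3/8·(14) + 3/8·(5) = 67/8
E[Fair offer] = 1/4·(0) + 3/8·(-1) + 3/8·(0) = -3/8
E[Generous offer] = 1/4·(14) + 3/8·(11) + 3/8·(14) = 103/8
Best response: Generous offer (103/8 is the largest).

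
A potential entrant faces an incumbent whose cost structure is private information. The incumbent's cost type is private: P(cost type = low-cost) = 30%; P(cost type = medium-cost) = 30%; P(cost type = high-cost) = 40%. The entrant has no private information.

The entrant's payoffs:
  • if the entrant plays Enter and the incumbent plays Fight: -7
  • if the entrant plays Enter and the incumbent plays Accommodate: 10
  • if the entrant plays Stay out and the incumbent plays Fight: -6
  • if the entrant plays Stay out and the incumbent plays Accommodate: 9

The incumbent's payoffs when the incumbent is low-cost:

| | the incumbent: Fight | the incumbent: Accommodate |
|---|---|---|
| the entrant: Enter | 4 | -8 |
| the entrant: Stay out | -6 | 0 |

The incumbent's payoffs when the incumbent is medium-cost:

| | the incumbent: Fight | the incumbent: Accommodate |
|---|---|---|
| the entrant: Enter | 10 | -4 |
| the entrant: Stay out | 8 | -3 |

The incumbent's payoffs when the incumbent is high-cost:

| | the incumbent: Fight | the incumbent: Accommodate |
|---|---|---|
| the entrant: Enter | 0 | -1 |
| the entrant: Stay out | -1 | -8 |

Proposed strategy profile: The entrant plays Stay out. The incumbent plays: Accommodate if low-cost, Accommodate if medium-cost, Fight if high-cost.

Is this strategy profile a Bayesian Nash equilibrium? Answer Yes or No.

The entrant plays Stay out: E[Stay out] = 0.3·(9) + 0.3·(9) + 0.4·(-6) = 3; E[Enter] = 3.2. Not best-responding. ✗
The incumbent (cost type low-cost), facing Stay out: Fight gives -6, Accommodate gives 0. Proposed Accommodate is best. ✓
The incumbent (cost type medium-cost), facing Stay out: Fight gives 8, Accommodate gives -3. Proposed Accommodate is not best — profitable deviation exists. ✗
The incumbent (cost type high-cost), facing Stay out: Fight gives -1, Accommodate gives -8. Proposed Fight is best. ✓

No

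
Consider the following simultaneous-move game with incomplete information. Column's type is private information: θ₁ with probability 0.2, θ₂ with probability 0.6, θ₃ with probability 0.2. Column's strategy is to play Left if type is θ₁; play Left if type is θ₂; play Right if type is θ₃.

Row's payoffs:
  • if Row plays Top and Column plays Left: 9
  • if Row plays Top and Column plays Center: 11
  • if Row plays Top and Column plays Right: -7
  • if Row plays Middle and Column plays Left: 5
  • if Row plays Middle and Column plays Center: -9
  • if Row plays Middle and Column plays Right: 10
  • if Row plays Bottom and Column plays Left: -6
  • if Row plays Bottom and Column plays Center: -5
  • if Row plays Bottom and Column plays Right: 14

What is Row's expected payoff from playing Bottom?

-2

Take the expectation over Column's type, weighting each type's action by its prior probability.
E[Bottom] = 0.2·(-6) + 0.6·(-6) + 0.2·14 = (-1.2) + (-3.6) + 2.8 = -2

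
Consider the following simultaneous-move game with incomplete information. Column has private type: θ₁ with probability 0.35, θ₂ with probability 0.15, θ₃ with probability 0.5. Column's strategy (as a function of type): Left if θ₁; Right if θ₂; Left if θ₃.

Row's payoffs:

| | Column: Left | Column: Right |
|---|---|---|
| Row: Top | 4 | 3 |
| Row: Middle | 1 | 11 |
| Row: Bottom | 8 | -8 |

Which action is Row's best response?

Bottom

Compute Row's expected payoff for each action, taking the expectation over Column's type.
E[Top] = 0.35·(4) + 0.15·(3) + 0.5·(4) = 3.85
E[Middle] = 0.35·(1) + 0.15·(11) + 0.5·(1) = 2.5
E[Bottom] = 0.35·(8) + 0.15·(-8) + 0.5·(8) = 5.6
Best response: Bottom (5.6 is the largest).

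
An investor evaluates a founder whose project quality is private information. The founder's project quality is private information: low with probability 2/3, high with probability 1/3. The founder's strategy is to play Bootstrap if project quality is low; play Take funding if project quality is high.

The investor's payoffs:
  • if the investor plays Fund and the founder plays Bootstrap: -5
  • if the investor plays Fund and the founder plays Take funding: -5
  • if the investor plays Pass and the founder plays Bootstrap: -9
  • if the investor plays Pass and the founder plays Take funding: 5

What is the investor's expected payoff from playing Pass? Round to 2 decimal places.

-4.33

E[Pass] = 2/3·(-9) + 1/3·5 = (-6) + 5/3 = -13/3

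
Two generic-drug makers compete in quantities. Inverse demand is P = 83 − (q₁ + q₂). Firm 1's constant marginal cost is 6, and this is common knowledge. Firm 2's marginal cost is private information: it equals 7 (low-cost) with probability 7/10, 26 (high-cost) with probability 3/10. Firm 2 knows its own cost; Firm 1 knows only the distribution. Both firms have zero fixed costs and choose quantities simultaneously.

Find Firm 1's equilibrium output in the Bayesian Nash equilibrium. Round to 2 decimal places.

Type-c best response for Firm 2: q₂(c) = (83 − c)/2 − q₁/2.
Firm 1 maximizes expected profit; its first-order condition is 83 − 2q₁ − E[q₂] − 6 = 0.
Substituting E[q₂] and solving: E[c₂] = 12.7, so q₁ = (83 − 2·6 + 12.7)/3 = 27.9.

27.90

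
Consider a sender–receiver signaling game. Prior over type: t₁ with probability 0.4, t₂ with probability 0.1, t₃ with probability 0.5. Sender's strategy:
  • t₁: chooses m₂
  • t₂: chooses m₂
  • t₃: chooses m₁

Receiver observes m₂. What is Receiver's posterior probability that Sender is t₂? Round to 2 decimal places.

0.20

P(m₂) = 0.4·1 + 0.1·1 + 0.5·0 = 0.5
P(t₂ | m₂) = (0.1·1) / 0.5 = 0.1 / 0.5 = 0.2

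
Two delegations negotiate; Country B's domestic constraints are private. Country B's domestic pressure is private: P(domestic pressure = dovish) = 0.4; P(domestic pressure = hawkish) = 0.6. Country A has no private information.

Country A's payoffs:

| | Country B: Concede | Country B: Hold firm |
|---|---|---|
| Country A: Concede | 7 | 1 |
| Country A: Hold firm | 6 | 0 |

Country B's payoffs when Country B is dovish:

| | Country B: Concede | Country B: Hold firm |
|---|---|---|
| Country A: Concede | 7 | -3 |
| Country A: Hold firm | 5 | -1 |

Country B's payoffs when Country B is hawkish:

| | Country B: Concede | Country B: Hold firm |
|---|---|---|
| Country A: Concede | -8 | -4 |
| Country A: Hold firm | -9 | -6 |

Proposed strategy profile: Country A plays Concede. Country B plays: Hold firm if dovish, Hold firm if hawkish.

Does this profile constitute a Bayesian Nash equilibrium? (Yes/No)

No

A profile is a BNE iff every type of every player is best-responding given beliefs about the other side.
Country A plays Concede: E[Concede] = 0.4·(1) + 0.6·(1) = 1; E[Hold firm] = 0. Best-responding. ✓
Country B (domestic pressure dovish), facing Concede: Concede gives 7, Hold firm gives -3. Proposed Hold firm is not best — profitable deviation exists. ✗
Country B (domestic pressure hawkish), facing Concede: Concede gives -8, Hold firm gives -4. Proposed Hold firm is best. ✓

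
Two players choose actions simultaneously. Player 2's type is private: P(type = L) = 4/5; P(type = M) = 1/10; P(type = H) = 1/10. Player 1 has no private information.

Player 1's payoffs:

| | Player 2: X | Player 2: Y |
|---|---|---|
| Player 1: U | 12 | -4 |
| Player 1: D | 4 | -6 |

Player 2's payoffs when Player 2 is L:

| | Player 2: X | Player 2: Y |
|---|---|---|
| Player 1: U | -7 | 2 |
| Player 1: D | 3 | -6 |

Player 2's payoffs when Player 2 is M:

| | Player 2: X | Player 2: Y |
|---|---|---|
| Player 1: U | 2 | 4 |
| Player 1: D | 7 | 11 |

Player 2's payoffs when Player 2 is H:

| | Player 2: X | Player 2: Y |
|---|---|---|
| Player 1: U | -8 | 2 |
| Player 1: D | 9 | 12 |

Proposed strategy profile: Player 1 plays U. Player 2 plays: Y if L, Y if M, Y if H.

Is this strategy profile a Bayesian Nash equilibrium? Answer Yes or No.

Yes

Player 1 plays U: E[U] = 4/5·(-4) + 1/10·(-4) + 1/10·(-4) = -4; E[D] = -6. Best-responding. ✓
Player 2 (type L), facing U: X gives -7, Y gives 2. Proposed Y is best. ✓
Player 2 (type M), facing U: X gives 2, Y gives 4. Proposed Y is best. ✓
Player 2 (type H), facing U: X gives -8, Y gives 2. Proposed Y is best. ✓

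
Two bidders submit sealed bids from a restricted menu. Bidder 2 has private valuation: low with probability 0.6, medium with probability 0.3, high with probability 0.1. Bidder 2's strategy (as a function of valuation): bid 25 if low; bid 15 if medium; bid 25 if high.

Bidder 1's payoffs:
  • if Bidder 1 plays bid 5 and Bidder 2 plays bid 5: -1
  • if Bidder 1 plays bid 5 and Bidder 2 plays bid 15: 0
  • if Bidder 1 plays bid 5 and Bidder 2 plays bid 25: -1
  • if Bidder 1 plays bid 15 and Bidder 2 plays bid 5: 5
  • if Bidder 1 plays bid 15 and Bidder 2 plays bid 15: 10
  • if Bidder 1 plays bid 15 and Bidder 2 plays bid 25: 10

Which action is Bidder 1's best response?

E[bid 5] = 0.6·(-1) + 0.3·(0) + 0.1·(-1) = -0.7
E[bid 15] = 0.6·(10) + 0.3·(10) + 0.1·(10) = 10
Best response: bid 15 (10 is the largest).

bid 15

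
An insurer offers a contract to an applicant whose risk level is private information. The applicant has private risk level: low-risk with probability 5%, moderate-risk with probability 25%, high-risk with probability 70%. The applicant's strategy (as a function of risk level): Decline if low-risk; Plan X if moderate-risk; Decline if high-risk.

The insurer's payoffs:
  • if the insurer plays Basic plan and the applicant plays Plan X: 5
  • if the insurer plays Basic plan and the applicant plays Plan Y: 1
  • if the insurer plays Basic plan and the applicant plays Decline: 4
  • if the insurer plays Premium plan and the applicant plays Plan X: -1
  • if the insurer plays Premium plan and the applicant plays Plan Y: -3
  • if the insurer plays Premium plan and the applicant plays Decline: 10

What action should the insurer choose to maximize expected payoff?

Compute the insurer's expected payoff for each action, taking the expectation over the applicant's type.
E[Basic plan] = 0.05·(4) + 0.25·(5) + 0.7·(4) = 4.25
E[Premium plan] = 0.05·(10) + 0.25·(-1) + 0.7·(10) = 7.25
Best response: Premium plan (7.25 is the largest).

Premium plan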